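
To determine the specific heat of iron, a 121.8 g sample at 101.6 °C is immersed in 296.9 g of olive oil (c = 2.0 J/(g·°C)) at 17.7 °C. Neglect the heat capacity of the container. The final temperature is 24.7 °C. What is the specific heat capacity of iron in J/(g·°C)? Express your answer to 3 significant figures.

c = 0.444 J/(g·°C)

q_gained = (296.9 × 2.0) × (24.7 − 17.7) = 4157 J
q_lost = 121.8 × c × (101.6 − 24.7) = 9366.42 c
Set equal: c = 4157 / 9366.42 = 0.444 J/(g·°C)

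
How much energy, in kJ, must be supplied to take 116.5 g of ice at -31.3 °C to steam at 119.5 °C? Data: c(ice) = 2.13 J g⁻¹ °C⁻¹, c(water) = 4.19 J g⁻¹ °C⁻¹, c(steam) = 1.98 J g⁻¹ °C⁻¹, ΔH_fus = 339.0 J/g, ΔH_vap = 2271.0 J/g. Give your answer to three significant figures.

q = 365 kJ

q1 (heat ice -31.3→0.0 °C): 116.5 × 2.13 × 31.3 = 7767 J
q2 (melt at 0 °C): 116.5 × 339.0 = 39494 J
q3 (heat water 0.0→100.0 °C): 116.5 × 4.19 × 100.0 = 48814 J
q4 (vaporize at 100 °C): 116.5 × 2271.0 = 264572 J
q5 (heat steam 100.0→119.5 °C): 116.5 × 1.98 × 19.5 = 4498 J
Total: 7767 + 39494 + 48814 + 264572 + 4498 = 365145 J = 365 kJ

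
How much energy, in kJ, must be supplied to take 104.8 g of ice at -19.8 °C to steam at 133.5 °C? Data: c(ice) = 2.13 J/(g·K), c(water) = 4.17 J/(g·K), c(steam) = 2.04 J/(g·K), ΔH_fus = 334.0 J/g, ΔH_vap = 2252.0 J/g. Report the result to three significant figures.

q = 326 kJ

q1 (heat ice -19.8→0.0 °C): 104.8 × 2.13 × 19.8 = 4420 J
q2 (melt at 0 °C): 104.8 × 334.0 = 35003 J
q3 (heat water 0.0→100.0 °C): 104.8 × 4.17 × 100.0 = 43702 J
q4 (vaporize at 100 °C): 104.8 × 2252.0 = 236010 J
q5 (heat steam 100.0→133.5 °C): 104.8 × 2.04 × 33.5 = 7162 J
Total: 4420 + 35003 + 43702 + 236010 + 7162 = 326297 J = 326 kJ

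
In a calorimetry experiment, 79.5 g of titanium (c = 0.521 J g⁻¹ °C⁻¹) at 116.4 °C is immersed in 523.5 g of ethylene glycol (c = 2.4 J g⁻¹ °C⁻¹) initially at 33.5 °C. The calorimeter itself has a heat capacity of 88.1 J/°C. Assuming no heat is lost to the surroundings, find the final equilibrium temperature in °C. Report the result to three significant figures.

T_f = 36.0 °C

Heat lost by titanium = heat gained by ethylene glycol + calorimeter.
(79.5)(0.521)(116.4 − T) = [(523.5)(2.4) + 88.1](T − 33.5)
41.4195 (116.4 − T) = 1344.5 (T − 33.5)
4821.2 − 41.4195 T = 1344.5 T − 45041
49862.2 = 1385.9195 T
T = 35.98 °C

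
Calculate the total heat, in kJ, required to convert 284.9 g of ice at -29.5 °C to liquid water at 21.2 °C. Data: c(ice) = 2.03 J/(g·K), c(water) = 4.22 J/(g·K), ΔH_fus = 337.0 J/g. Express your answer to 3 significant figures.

q = 139 kJ

q1 (heat ice -29.5→0.0 °C): 284.9 × 2.03 × 29.5 = 17061 J
q2 (melt at 0 °C): 284.9 × 337.0 = 96011 J
q3 (heat water 0.0→21.2 °C): 284.9 × 4.22 × 21.2 = 25488 J
Total: 17061 + 96011 + 25488 = 138560 J = 139 kJ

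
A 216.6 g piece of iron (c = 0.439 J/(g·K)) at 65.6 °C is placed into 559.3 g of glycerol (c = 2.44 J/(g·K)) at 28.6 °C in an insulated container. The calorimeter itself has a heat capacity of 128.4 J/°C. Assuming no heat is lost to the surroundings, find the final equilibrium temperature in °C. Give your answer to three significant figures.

T_f = 30.8 °C

Heat lost by iron = heat gained by glycerol + calorimeter.
(216.6)(0.439)(65.6 − T) = [(559.3)(2.44) + 128.4](T − 28.6)
95.0874 (65.6 − T) = 1493.092 (T − 28.6)
6237.7 − 95.0874 T = 1493.092 T − 42702
48939.7 = 1588.1794 T
T = 30.81 °C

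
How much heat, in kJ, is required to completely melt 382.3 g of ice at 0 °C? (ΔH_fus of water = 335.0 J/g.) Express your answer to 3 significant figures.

q = 128 kJ

q = m × ΔH_fus = 382.3 × 335.0 = 128100 J = 128 kJ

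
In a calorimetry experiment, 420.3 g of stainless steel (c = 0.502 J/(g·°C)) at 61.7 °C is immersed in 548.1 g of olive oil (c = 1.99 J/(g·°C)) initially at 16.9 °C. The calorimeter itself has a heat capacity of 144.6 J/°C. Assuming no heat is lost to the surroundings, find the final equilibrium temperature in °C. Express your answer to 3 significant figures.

Heat lost by stainless steel = heat gained by olive oil + calorimeter.
(420.3)(0.502)(61.7 − T) = [(548.1)(1.99) + 144.6](T − 16.9)
210.9906 (61.7 − T) = 1235.319 (T − 16.9)
13018 − 210.9906 T = 1235.319 T − 20877
33895 = 1446.3096 T
T = 23.44 °C

T_f = 23.4 °C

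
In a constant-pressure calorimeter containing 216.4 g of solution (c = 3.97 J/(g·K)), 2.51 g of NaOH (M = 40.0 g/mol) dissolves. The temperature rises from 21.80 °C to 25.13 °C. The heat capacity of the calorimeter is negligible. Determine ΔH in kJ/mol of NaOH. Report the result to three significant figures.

ΔH = -45.6 kJ/mol

|ΔT| = |25.13 − 21.80| = 3.33 °C
|q_surr| = (216.4 × 3.97) × 3.33 = 859.108 × 3.33 = 2861 J
n(NaOH) = 2.51 / 40.0 = 0.06275 mol
Temperature rose, so q_rxn = −|q_surr| = -2.861 kJ
ΔH = q_rxn / n = -45.59 kJ/mol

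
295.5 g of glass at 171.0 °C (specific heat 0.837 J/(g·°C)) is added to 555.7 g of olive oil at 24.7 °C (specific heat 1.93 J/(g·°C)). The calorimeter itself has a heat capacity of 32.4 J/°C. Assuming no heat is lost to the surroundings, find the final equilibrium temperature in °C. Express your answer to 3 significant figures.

T_f = 51.5 °C

Heat lost by glass = heat gained by olive oil + calorimeter.
(295.5)(0.837)(171.0 − T) = [(555.7)(1.93) + 32.4](T − 24.7)
247.3335 (171.0 − T) = 1104.901 (T − 24.7)
42294 − 247.3335 T = 1104.901 T − 27291
69585 = 1352.2345 T
T = 51.46 °C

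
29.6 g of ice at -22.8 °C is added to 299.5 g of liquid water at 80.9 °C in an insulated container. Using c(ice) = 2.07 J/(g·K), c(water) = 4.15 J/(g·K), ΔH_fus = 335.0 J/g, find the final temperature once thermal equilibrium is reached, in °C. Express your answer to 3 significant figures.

Heat to bring ice to 0 °C and melt it: q₁ = 29.6×2.07×22.8 + 29.6×335.0 = 11313 J
Heat the water can supply cooling to 0 °C: 299.5×4.15×80.9 = 100553 J > q₁, so all ice melts.
Energy balance: 299.5×4.15×(80.9 − T) = 11313 + 29.6×4.15×(T − 0)
1242.925(80.9 − T) = 11313 + 122.84 T
100553 − 11313 = 1365.765 T
T = 89240 / 1365.765 = 65.34 °C

T_f = 65.3 °C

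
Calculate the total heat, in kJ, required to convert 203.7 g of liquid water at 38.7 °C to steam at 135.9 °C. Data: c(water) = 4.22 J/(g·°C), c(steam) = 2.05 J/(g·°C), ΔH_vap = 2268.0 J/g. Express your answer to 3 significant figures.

q = 530 kJ

q1 (heat water 38.7→100.0 °C): 203.7 × 4.22 × 61.3 = 52694 J
q2 (vaporize at 100 °C): 203.7 × 2268.0 = 461992 J
q3 (heat steam 100.0→135.9 °C): 203.7 × 2.05 × 35.9 = 14991 J
Total: 52694 + 461992 + 14991 = 529677 J = 530 kJ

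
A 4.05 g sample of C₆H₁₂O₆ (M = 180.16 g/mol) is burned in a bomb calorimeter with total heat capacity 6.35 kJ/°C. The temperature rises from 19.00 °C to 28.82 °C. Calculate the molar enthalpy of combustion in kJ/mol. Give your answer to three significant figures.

ΔH = -2770 kJ/mol

ΔT = 28.82 − 19.00 = 9.82 °C
q_cal = C_cal × ΔT = 6.35 × 9.82 = 62.357 kJ
n = 4.05 / 180.16 = 0.02248 mol
q_rxn = −q_cal = -62.357 kJ
ΔH = -62.357 / 0.02248 = -2774 kJ/mol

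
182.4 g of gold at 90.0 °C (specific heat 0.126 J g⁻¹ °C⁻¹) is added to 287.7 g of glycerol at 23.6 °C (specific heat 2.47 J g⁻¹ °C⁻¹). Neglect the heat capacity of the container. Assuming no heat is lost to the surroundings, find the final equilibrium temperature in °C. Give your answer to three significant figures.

T_f = 25.7 °C

Heat lost by gold = heat gained by glycerol.
(182.4)(0.126)(90.0 − T) = (287.7)(2.47)(T − 23.6)
22.9824 (90.0 − T) = 710.619 (T − 23.6)
2068.4 − 22.9824 T = 710.619 T − 16771
18839.4 = 733.6014 T
T = 25.68 °C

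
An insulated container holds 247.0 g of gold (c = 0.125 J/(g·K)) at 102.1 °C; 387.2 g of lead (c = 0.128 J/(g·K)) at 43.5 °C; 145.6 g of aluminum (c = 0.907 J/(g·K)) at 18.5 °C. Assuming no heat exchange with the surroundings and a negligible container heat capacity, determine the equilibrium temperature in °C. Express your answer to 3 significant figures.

Σ mᵢcᵢ(T − Tᵢ) = 0  ⇒  T = Σ mᵢcᵢTᵢ / Σ mᵢcᵢ
Σ mᵢcᵢ = 247.0×0.125 + 387.2×0.128 + 145.6×0.907 = 212.4958
Σ mᵢcᵢTᵢ = 30.875×102.1 + 49.5616×43.5 + 132.0592×18.5 = 7751.4
T = 7751.4 / 212.4958 = 36.48 °C

T_f = 36.5 °C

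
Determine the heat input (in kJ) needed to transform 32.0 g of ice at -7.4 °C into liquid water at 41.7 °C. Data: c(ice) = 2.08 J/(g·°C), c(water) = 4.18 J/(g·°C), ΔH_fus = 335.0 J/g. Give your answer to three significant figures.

q = 16.8 kJ

q1 (heat ice -7.4→0.0 °C): 32.0 × 2.08 × 7.4 = 493 J
q2 (melt at 0 °C): 32.0 × 335.0 = 10720 J
q3 (heat water 0.0→41.7 °C): 32.0 × 4.18 × 41.7 = 5578 J
Total: 493 + 10720 + 5578 = 16791 J = 16.8 kJ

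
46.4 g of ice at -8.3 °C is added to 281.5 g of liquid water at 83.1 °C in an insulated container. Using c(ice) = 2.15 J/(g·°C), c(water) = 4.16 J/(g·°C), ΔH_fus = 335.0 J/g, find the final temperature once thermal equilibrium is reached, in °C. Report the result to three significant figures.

Heat to bring ice to 0 °C and melt it: q₁ = 46.4×2.15×8.3 + 46.4×335.0 = 16372 J
Heat the water can supply cooling to 0 °C: 281.5×4.16×83.1 = 97313.4 J > q₁, so all ice melts.
Energy balance: 281.5×4.16×(83.1 − T) = 16372 + 46.4×4.16×(T − 0)
1171.04(83.1 − T) = 16372 + 193.024 T
97313.4 − 16372 = 1364.064 T
T = 80941.4 / 1364.064 = 59.34 °C

T_f = 59.3 °C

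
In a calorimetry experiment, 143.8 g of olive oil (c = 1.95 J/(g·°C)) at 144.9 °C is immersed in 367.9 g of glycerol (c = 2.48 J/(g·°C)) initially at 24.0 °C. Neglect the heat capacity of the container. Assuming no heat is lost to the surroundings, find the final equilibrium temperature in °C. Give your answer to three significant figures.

T_f = 52.4 °C

Heat lost by olive oil = heat gained by glycerol.
(143.8)(1.95)(144.9 − T) = (367.9)(2.48)(T − 24.0)
280.41 (144.9 − T) = 912.392 (T − 24.0)
40631 − 280.41 T = 912.392 T − 21897
62528 = 1192.802 T
T = 52.42 °C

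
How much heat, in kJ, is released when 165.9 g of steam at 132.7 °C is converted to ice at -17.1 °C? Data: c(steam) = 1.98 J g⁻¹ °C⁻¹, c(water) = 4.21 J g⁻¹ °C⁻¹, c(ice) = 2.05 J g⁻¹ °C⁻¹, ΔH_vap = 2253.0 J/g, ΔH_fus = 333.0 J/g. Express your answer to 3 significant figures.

q1 (cool steam 132.7→100 °C): 165.9 × 1.98 × 32.7 = 10741 J
q2 (condense at 100 °C): 165.9 × 2253.0 = 373773 J
q3 (cool water 100→0 °C): 165.9 × 4.21 × 100.0 = 69844 J
q4 (freeze at 0 °C): 165.9 × 333.0 = 55245 J
q5 (cool ice 0→-17.1 °C): 165.9 × 2.05 × 17.1 = 5816 J
Total: 10741 + 373773 + 69844 + 55245 + 5816 = 515419 J = 515 kJ

q = 515 kJ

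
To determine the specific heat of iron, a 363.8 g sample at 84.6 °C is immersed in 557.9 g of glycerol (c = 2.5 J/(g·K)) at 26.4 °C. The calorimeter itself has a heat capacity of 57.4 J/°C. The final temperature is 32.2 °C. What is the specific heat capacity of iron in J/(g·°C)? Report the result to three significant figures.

c = 0.442 J/(g·°C)

q_gained = (557.9 × 2.5 + 57.4) × (32.2 − 26.4) = 8422 J
q_lost = 363.8 × c × (84.6 − 32.2) = 19063.12 c
Set equal: c = 8422 / 19063.12 = 0.442 J/(g·°C)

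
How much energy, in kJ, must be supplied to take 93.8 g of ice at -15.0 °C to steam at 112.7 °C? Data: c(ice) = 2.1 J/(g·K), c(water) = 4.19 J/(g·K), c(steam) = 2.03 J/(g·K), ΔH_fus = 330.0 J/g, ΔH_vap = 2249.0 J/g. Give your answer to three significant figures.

q1 (heat ice -15.0→0.0 °C): 93.8 × 2.1 × 15.0 = 2955 J
q2 (melt at 0 °C): 93.8 × 330.0 = 30954 J
q3 (heat water 0.0→100.0 °C): 93.8 × 4.19 × 100.0 = 39302 J
q4 (vaporize at 100 °C): 93.8 × 2249.0 = 210956 J
q5 (heat steam 100.0→112.7 °C): 93.8 × 2.03 × 12.7 = 2418 J
Total: 2955 + 30954 + 39302 + 210956 + 2418 = 286585 J = 287 kJ

q = 287 kJ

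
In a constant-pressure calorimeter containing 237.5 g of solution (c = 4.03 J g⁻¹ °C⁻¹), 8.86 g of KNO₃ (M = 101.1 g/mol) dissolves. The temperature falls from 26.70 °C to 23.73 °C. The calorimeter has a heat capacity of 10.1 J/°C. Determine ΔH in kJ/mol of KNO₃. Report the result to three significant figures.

|ΔT| = |23.73 − 26.70| = 2.97 °C
|q_surr| = (237.5 × 4.03 + 10.1) × 2.97 = 967.225 × 2.97 = 2873 J
n(KNO₃) = 8.86 / 101.1 = 0.08764 mol
Temperature fell, so q_rxn = +|q_surr| = 2.873 kJ
ΔH = q_rxn / n = 32.78 kJ/mol

ΔH = 32.8 kJ/mol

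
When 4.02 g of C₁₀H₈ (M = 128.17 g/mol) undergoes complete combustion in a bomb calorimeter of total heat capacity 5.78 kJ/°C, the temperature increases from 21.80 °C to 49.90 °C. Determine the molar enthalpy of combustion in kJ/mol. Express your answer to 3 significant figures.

ΔH = -5180 kJ/mol

ΔT = 49.90 − 21.80 = 28.10 °C
q_cal = C_cal × ΔT = 5.78 × 28.10 = 162.418 kJ
n = 4.02 / 128.17 = 0.03136 mol
q_rxn = −q_cal = -162.418 kJ
ΔH = -162.418 / 0.03136 = -5179 kJ/mol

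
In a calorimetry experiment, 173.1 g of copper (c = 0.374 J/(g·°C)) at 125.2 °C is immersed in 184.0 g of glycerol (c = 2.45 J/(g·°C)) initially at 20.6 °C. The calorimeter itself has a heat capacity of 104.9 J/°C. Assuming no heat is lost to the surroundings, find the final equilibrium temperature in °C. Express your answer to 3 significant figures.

T_f = 31.5 °C

Heat lost by copper = heat gained by glycerol + calorimeter.
(173.1)(0.374)(125.2 − T) = [(184.0)(2.45) + 104.9](T − 20.6)
64.7394 (125.2 − T) = 555.7 (T − 20.6)
8105.4 − 64.7394 T = 555.7 T − 11447
19552.4 = 620.4394 T
T = 31.51 °C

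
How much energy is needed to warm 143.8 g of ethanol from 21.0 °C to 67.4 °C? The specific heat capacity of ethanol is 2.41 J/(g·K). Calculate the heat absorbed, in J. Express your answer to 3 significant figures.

q = 16100 J

q = m c ΔT = 143.8 × 2.41 × (67.4 − 21.0)
q = 143.8 × 2.41 × 46.4 = 16080 J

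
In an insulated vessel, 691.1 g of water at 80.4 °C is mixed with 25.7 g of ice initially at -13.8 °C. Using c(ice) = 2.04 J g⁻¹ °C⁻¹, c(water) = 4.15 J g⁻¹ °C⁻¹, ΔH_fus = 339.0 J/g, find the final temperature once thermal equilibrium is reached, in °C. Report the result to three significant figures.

T_f = 74.3 °C

Heat to bring ice to 0 °C and melt it: q₁ = 25.7×2.04×13.8 + 25.7×339.0 = 9435.8 J
Heat the water can supply cooling to 0 °C: 691.1×4.15×80.4 = 230592 J > q₁, so all ice melts.
Energy balance: 691.1×4.15×(80.4 − T) = 9435.8 + 25.7×4.15×(T − 0)
2868.065(80.4 − T) = 9435.8 + 106.655 T
230592 − 9435.8 = 2974.720 T
T = 221156.2 / 2974.720 = 74.345 °C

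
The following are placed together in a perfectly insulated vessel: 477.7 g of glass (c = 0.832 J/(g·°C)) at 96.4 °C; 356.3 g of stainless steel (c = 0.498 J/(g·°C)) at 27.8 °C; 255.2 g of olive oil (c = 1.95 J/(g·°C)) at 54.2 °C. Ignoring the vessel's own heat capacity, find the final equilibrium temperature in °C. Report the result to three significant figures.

Σ mᵢcᵢ(T − Tᵢ) = 0  ⇒  T = Σ mᵢcᵢTᵢ / Σ mᵢcᵢ
Σ mᵢcᵢ = 477.7×0.832 + 356.3×0.498 + 255.2×1.95 = 1072.5238
Σ mᵢcᵢTᵢ = 397.4464×96.4 + 177.4374×27.8 + 497.64×54.2 = 70219
T = 70219 / 1072.5238 = 65.47 °C

T_f = 65.5 °C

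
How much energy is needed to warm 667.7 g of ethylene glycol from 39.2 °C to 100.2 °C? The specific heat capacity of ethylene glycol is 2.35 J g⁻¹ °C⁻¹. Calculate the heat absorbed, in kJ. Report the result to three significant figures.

q = m c ΔT = 667.7 × 2.35 × (100.2 − 39.2)
q = 667.7 × 2.35 × 61.0 = 95710 J = 95.7 kJ

q = 95.7 kJ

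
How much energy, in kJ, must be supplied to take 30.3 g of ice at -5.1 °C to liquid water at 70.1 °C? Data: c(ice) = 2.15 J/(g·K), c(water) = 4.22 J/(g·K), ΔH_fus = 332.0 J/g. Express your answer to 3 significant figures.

q = 19.4 kJ

q1 (heat ice -5.1→0.0 °C): 30.3 × 2.15 × 5.1 = 332 J
q2 (melt at 0 °C): 30.3 × 332.0 = 10060 J
q3 (heat water 0.0→70.1 °C): 30.3 × 4.22 × 70.1 = 8963 J
Total: 332 + 10060 + 8963 = 19355 J = 19.4 kJ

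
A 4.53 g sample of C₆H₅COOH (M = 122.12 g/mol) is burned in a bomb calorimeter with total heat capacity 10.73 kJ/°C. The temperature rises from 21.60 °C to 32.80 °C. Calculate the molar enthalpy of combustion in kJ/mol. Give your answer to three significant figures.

ΔH = -3240 kJ/mol

ΔT = 32.80 − 21.60 = 11.20 °C
q_cal = C_cal × ΔT = 10.73 × 11.20 = 120.176 kJ
n = 4.53 / 122.12 = 0.03709 mol
q_rxn = −q_cal = -120.176 kJ
ΔH = -120.176 / 0.03709 = -3240 kJ/mol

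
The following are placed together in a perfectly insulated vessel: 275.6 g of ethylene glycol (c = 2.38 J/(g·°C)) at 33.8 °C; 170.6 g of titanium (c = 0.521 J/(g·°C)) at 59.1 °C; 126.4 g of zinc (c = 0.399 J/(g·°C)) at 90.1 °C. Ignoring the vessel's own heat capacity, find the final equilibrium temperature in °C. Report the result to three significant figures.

Σ mᵢcᵢ(T − Tᵢ) = 0  ⇒  T = Σ mᵢcᵢTᵢ / Σ mᵢcᵢ
Σ mᵢcᵢ = 275.6×2.38 + 170.6×0.521 + 126.4×0.399 = 795.2442
Σ mᵢcᵢTᵢ = 655.928×33.8 + 88.8826×59.1 + 50.4336×90.1 = 31967
T = 31967 / 795.2442 = 40.20 °C

T_f = 40.2 °C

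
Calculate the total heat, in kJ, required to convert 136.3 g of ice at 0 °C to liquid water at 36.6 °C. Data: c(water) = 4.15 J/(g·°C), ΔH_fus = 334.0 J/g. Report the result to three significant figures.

q1 (melt at 0 °C): 136.3 × 334.0 = 45524 J
q2 (heat water 0.0→36.6 °C): 136.3 × 4.15 × 36.6 = 20703 J
Total: 45524 + 20703 = 66227 J = 66.2 kJ

q = 66.2 kJ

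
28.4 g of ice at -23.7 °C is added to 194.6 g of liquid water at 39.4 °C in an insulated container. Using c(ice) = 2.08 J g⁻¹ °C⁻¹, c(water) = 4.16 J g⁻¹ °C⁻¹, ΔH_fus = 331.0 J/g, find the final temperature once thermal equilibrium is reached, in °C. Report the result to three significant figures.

T_f = 22.7 °C

Heat to bring ice to 0 °C and melt it: q₁ = 28.4×2.08×23.7 + 28.4×331.0 = 10800 J
Heat the water can supply cooling to 0 °C: 194.6×4.16×39.4 = 31895.7 J > q₁, so all ice melts.
Energy balance: 194.6×4.16×(39.4 − T) = 10800 + 28.4×4.16×(T − 0)
809.536(39.4 − T) = 10800 + 118.144 T
31895.7 − 10800 = 927.680 T
T = 21095.7 / 927.680 = 22.74 °C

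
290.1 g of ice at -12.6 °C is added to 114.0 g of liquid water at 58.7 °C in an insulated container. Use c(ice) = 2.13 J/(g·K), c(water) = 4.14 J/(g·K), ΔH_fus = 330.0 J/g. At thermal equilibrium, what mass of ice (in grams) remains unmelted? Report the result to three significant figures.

m_ice remaining = 230 g

Heat to warm all ice to 0 °C: 290.1×2.13×12.6 = 7785.7 J
Heat released by water cooling to 0 °C: 114.0×4.14×58.7 = 27704 J
27704 J < 7785.7 + 290.1×330.0 = 103518.7 J, so not all ice melts; final T = 0 °C.
Heat left for melting: 27704 − 7785.7 = 19918.3 J
Mass melted = 19918.3 / 330.0 = 60.36 g
Ice remaining = 290.1 − 60.36 = 229.74 g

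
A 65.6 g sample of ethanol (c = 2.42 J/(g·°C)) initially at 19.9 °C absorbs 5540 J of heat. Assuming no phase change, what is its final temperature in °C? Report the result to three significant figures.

T_f = 54.8 °C

ΔT = q / (m c) = 5540 / (65.6 × 2.42) = 34.90 °C
T_f = 19.9 + 34.90 = 54.80 °C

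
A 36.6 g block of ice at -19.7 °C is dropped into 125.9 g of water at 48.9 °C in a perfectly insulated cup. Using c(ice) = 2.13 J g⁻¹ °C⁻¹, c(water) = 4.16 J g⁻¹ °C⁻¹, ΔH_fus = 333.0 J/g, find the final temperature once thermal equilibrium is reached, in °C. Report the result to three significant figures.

Heat to bring ice to 0 °C and melt it: q₁ = 36.6×2.13×19.7 + 36.6×333.0 = 13724 J
Heat the water can supply cooling to 0 °C: 125.9×4.16×48.9 = 25611.1 J > q₁, so all ice melts.
Energy balance: 125.9×4.16×(48.9 − T) = 13724 + 36.6×4.16×(T − 0)
523.744(48.9 − T) = 13724 + 152.256 T
25611.1 − 13724 = 676.000 T
T = 11887.1 / 676.000 = 17.58 °C

T_f = 17.6 °C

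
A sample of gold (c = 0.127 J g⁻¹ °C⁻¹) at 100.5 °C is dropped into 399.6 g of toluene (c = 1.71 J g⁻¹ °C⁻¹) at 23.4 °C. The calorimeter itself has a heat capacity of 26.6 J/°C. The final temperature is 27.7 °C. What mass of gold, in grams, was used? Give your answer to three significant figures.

q_gained = (399.6 × 1.71 + 26.6) × (27.7 − 23.4) = 3053 J
q_lost = m × 0.127 × (100.5 − 27.7) = 9.2456 m
m = 3053 / 9.2456 = 330 g

m = 330 g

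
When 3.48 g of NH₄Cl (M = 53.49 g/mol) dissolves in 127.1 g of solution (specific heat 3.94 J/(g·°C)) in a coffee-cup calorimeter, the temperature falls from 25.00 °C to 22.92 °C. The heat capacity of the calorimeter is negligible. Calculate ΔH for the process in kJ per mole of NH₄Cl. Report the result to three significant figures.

|ΔT| = |22.92 − 25.00| = 2.08 °C
|q_surr| = (127.1 × 3.94) × 2.08 = 500.774 × 2.08 = 1042 J
n(NH₄Cl) = 3.48 / 53.49 = 0.06506 mol
Temperature fell, so q_rxn = +|q_surr| = 1.042 kJ
ΔH = q_rxn / n = 16.02 kJ/mol

ΔH = 16.0 kJ/mol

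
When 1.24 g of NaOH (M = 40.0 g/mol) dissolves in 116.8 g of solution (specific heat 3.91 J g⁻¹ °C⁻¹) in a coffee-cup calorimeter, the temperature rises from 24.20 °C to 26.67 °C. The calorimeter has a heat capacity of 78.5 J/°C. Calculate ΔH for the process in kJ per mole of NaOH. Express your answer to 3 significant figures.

ΔH = -42.6 kJ/mol

|ΔT| = |26.67 − 24.20| = 2.47 °C
|q_surr| = (116.8 × 3.91 + 78.5) × 2.47 = 535.188 × 2.47 = 1322 J
n(NaOH) = 1.24 / 40.0 = 0.03100 mol
Temperature rose, so q_rxn = −|q_surr| = -1.322 kJ
ΔH = q_rxn / n = -42.645 kJ/mol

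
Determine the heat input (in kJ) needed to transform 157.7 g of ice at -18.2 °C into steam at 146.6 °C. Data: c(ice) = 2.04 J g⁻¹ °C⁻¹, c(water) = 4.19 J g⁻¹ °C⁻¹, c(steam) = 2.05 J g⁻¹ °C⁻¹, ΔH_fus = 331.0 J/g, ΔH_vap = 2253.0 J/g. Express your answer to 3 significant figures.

q = 494 kJ

q1 (heat ice -18.2→0.0 °C): 157.7 × 2.04 × 18.2 = 5855 J
q2 (melt at 0 °C): 157.7 × 331.0 = 52199 J
q3 (heat water 0.0→100.0 °C): 157.7 × 4.19 × 100.0 = 66076 J
q4 (vaporize at 100 °C): 157.7 × 2253.0 = 355298 J
q5 (heat steam 100.0→146.6 °C): 157.7 × 2.05 × 46.6 = 15065 J
Total: 5855 + 52199 + 66076 + 355298 + 15065 = 494493 J = 494 kJ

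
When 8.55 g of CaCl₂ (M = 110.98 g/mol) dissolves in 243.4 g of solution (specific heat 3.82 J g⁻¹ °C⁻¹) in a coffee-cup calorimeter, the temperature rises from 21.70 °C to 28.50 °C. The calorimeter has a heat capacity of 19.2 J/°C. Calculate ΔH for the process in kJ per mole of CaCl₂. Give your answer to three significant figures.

|ΔT| = |28.50 − 21.70| = 6.80 °C
|q_surr| = (243.4 × 3.82 + 19.2) × 6.80 = 948.988 × 6.80 = 6453 J
n(CaCl₂) = 8.55 / 110.98 = 0.07704 mol
Temperature rose, so q_rxn = −|q_surr| = -6.453 kJ
ΔH = q_rxn / n = -83.76 kJ/mol

ΔH = -83.8 kJ/mol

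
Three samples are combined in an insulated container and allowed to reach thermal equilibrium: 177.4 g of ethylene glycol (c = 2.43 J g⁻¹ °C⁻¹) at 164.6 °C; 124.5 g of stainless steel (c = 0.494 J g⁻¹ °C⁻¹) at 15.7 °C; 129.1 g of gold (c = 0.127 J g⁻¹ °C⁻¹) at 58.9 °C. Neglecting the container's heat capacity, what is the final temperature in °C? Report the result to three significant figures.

Σ mᵢcᵢ(T − Tᵢ) = 0  ⇒  T = Σ mᵢcᵢTᵢ / Σ mᵢcᵢ
Σ mᵢcᵢ = 177.4×2.43 + 124.5×0.494 + 129.1×0.127 = 508.9807
Σ mᵢcᵢTᵢ = 431.082×164.6 + 61.503×15.7 + 16.3957×58.9 = 72887
T = 72887 / 508.9807 = 143.2 °C

T_f = 143 °C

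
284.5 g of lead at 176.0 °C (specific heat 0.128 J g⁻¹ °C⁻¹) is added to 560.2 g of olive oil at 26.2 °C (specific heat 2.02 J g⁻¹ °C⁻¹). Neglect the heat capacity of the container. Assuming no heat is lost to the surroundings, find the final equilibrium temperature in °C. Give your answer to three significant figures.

Heat lost by lead = heat gained by olive oil.
(284.5)(0.128)(176.0 − T) = (560.2)(2.02)(T − 26.2)
36.416 (176.0 − T) = 1131.604 (T − 26.2)
6409.2 − 36.416 T = 1131.604 T − 29648
36057.2 = 1168.020 T
T = 30.87 °C

T_f = 30.9 °C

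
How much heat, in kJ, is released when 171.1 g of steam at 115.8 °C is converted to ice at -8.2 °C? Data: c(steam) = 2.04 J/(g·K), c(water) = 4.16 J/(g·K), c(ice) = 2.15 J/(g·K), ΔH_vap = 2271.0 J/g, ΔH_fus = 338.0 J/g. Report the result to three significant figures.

q1 (cool steam 115.8→100 °C): 171.1 × 2.04 × 15.8 = 5515 J
q2 (condense at 100 °C): 171.1 × 2271.0 = 388568 J
q3 (cool water 100→0 °C): 171.1 × 4.16 × 100.0 = 71178 J
q4 (freeze at 0 °C): 171.1 × 338.0 = 57832 J
q5 (cool ice 0→-8.2 °C): 171.1 × 2.15 × 8.2 = 3016 J
Total: 5515 + 388568 + 71178 + 57832 + 3016 = 526109 J = 526 kJ

q = 526 kJ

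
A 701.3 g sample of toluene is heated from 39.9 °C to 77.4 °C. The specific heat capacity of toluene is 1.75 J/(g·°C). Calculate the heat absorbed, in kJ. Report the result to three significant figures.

q = m c ΔT = 701.3 × 1.75 × (77.4 − 39.9)
q = 701.3 × 1.75 × 37.5 = 46020 J = 46.0 kJ

q = 46.0 kJ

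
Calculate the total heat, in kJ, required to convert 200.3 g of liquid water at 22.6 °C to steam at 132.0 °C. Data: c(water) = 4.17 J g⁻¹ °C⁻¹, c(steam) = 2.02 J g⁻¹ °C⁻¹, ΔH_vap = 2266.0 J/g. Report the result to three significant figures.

q = 531 kJ

q1 (heat water 22.6→100.0 °C): 200.3 × 4.17 × 77.4 = 64648 J
q2 (vaporize at 100 °C): 200.3 × 2266.0 = 453880 J
q3 (heat steam 100.0→132.0 °C): 200.3 × 2.02 × 32.0 = 12947 J
Total: 64648 + 453880 + 12947 = 531475 J = 531 kJ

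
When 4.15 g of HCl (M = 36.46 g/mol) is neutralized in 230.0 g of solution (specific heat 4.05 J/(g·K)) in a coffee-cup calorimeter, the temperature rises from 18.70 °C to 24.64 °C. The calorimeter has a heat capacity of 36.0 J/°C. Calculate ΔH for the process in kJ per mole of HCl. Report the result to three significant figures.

ΔH = -50.5 kJ/mol

|ΔT| = |24.64 − 18.70| = 5.94 °C
|q_surr| = (230.0 × 4.05 + 36.0) × 5.94 = 967.5 × 5.94 = 5747 J
n(HCl) = 4.15 / 36.46 = 0.1138 mol
Temperature rose, so q_rxn = −|q_surr| = -5.747 kJ
ΔH = q_rxn / n = -50.50 kJ/mol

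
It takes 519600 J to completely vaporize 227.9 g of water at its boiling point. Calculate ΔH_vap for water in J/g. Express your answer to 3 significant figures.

ΔH_vap = q / m = 519600 / 227.9 = 2280 J/g

ΔH_vap = 2280 J/g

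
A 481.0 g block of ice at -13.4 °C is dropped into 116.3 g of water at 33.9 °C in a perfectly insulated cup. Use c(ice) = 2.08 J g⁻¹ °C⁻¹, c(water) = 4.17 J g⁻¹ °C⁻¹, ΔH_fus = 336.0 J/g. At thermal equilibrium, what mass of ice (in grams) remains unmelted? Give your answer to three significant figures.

Heat to warm all ice to 0 °C: 481.0×2.08×13.4 = 13406 J
Heat released by water cooling to 0 °C: 116.3×4.17×33.9 = 16441 J
16441 J < 13406 + 481.0×336.0 = 175022 J, so not all ice melts; final T = 0 °C.
Heat left for melting: 16441 − 13406 = 3035 J
Mass melted = 3035 / 336.0 = 9.033 g
Ice remaining = 481.0 − 9.033 = 471.967 g

m_ice remaining = 472 g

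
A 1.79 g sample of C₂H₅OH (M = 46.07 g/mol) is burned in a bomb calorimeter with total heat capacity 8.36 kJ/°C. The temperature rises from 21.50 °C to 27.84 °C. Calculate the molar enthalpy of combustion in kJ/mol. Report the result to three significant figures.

ΔH = -1360 kJ/mol

ΔT = 27.84 − 21.50 = 6.34 °C
q_cal = C_cal × ΔT = 8.36 × 6.34 = 53.0024 kJ
n = 1.79 / 46.07 = 0.03885 mol
q_rxn = −q_cal = -53.0024 kJ
ΔH = -53.0024 / 0.03885 = -1364 kJ/mol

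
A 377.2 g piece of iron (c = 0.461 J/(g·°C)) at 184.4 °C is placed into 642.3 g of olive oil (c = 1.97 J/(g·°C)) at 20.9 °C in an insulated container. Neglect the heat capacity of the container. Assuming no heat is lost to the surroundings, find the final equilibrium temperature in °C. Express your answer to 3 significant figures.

T_f = 40.7 °C

Heat lost by iron = heat gained by olive oil.
(377.2)(0.461)(184.4 − T) = (642.3)(1.97)(T − 20.9)
173.8892 (184.4 − T) = 1265.331 (T − 20.9)
32065 − 173.8892 T = 1265.331 T − 26445
58510 = 1439.2202 T
T = 40.65 °C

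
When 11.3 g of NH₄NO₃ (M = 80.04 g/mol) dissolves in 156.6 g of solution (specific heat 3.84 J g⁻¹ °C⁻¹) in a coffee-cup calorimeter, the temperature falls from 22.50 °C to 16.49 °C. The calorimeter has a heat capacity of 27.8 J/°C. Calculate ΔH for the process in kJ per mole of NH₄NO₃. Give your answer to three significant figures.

|ΔT| = |16.49 − 22.50| = 6.01 °C
|q_surr| = (156.6 × 3.84 + 27.8) × 6.01 = 629.144 × 6.01 = 3781 J
n(NH₄NO₃) = 11.3 / 80.04 = 0.1412 mol
Temperature fell, so q_rxn = +|q_surr| = 3.781 kJ
ΔH = q_rxn / n = 26.78 kJ/mol

ΔH = 26.8 kJ/mol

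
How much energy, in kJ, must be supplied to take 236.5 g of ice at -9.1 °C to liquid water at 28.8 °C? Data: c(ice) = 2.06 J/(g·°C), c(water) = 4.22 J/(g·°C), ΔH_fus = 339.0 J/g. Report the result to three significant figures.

q = 113 kJ

q1 (heat ice -9.1→0.0 °C): 236.5 × 2.06 × 9.1 = 4433 J
q2 (melt at 0 °C): 236.5 × 339.0 = 80174 J
q3 (heat water 0.0→28.8 °C): 236.5 × 4.22 × 28.8 = 28743 J
Total: 4433 + 80174 + 28743 = 113350 J = 113 kJ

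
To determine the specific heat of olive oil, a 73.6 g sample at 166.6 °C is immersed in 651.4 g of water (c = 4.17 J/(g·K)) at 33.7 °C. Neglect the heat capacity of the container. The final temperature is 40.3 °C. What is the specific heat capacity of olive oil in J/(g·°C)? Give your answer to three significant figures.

c = 1.93 J/(g·°C)

q_gained = (651.4 × 4.17) × (40.3 − 33.7) = 17930 J
q_lost = 73.6 × c × (166.6 − 40.3) = 9295.68 c
Set equal: c = 17930 / 9295.68 = 1.93 J/(g·°C)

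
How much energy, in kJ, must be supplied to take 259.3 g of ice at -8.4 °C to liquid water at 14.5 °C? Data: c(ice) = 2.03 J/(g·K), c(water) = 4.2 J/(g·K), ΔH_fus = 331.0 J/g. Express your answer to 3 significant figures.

q1 (heat ice -8.4→0.0 °C): 259.3 × 2.03 × 8.4 = 4422 J
q2 (melt at 0 °C): 259.3 × 331.0 = 85828 J
q3 (heat water 0.0→14.5 °C): 259.3 × 4.2 × 14.5 = 15791 J
Total: 4422 + 85828 + 15791 = 106041 J = 106 kJ

q = 106 kJ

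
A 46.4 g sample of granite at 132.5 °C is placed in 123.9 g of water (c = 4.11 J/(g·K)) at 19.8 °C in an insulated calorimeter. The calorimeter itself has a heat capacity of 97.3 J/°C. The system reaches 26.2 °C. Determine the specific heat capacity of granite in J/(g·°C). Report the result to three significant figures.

c = 0.787 J/(g·°C)

q_gained = (123.9 × 4.11 + 97.3) × (26.2 − 19.8) = 3882 J
q_lost = 46.4 × c × (132.5 − 26.2) = 4932.32 c
Set equal: c = 3882 / 4932.32 = 0.787 J/(g·°C)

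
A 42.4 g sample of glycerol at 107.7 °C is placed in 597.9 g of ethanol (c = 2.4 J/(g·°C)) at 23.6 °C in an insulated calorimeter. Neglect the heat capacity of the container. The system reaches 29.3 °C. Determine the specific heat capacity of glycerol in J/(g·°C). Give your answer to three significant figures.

c = 2.46 J/(g·°C)

q_gained = (597.9 × 2.4) × (29.3 − 23.6) = 8179 J
q_lost = 42.4 × c × (107.7 − 29.3) = 3324.16 c
Set equal: c = 8179 / 3324.16 = 2.46 J/(g·°C)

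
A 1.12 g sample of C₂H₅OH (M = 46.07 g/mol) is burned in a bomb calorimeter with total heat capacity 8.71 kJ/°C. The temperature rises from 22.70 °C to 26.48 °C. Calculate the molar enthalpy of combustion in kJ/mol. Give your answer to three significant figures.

ΔH = -1350 kJ/mol

ΔT = 26.48 − 22.70 = 3.78 °C
q_cal = C_cal × ΔT = 8.71 × 3.78 = 32.9238 kJ
n = 1.12 / 46.07 = 0.02431 mol
q_rxn = −q_cal = -32.9238 kJ
ΔH = -32.9238 / 0.02431 = -1354 kJ/mol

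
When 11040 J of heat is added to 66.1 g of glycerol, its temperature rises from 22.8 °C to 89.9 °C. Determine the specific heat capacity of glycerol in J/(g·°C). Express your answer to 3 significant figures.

c = 2.49 J/(g·°C)

c = q / (m ΔT) = 11040 / (66.1 × 67.1)
c = 11040 / 4435.31 = 2.49 J/(g·°C)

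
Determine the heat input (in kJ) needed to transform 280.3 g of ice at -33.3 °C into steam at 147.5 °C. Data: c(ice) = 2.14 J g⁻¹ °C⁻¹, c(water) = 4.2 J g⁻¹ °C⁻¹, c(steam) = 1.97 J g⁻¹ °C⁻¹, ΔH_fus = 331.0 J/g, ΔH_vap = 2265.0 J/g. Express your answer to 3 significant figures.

q = 892 kJ

q1 (heat ice -33.3→0.0 °C): 280.3 × 2.14 × 33.3 = 19975 J
q2 (melt at 0 °C): 280.3 × 331.0 = 92779 J
q3 (heat water 0.0→100.0 °C): 280.3 × 4.2 × 100.0 = 117726 J
q4 (vaporize at 100 °C): 280.3 × 2265.0 = 634880 J
q5 (heat steam 100.0→147.5 °C): 280.3 × 1.97 × 47.5 = 26229 J
Total: 19975 + 92779 + 117726 + 634880 + 26229 = 891589 J = 892 kJ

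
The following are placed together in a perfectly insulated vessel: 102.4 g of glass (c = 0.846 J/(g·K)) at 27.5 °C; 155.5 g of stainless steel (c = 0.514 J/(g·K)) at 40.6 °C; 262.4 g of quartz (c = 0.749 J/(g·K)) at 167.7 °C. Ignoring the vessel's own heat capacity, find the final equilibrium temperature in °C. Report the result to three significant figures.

Σ mᵢcᵢ(T − Tᵢ) = 0  ⇒  T = Σ mᵢcᵢTᵢ / Σ mᵢcᵢ
Σ mᵢcᵢ = 102.4×0.846 + 155.5×0.514 + 262.4×0.749 = 363.0950
Σ mᵢcᵢTᵢ = 86.6304×27.5 + 79.927×40.6 + 196.5376×167.7 = 38587
T = 38587 / 363.0950 = 106.3 °C

T_f = 106 °C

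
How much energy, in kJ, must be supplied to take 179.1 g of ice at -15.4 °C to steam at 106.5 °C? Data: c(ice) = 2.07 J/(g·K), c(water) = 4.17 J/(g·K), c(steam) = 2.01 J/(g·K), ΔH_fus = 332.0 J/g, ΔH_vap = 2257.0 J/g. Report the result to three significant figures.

q1 (heat ice -15.4→0.0 °C): 179.1 × 2.07 × 15.4 = 5709 J
q2 (melt at 0 °C): 179.1 × 332.0 = 59461 J
q3 (heat water 0.0→100.0 °C): 179.1 × 4.17 × 100.0 = 74685 J
q4 (vaporize at 100 °C): 179.1 × 2257.0 = 404229 J
q5 (heat steam 100.0→106.5 °C): 179.1 × 2.01 × 6.5 = 2340 J
Total: 5709 + 59461 + 74685 + 404229 + 2340 = 546424 J = 546 kJ

q = 546 kJ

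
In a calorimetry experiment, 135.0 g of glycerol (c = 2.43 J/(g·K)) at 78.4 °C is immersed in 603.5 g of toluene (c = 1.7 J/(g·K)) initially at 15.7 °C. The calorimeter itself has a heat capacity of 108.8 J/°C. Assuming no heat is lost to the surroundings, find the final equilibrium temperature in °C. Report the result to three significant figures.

Heat lost by glycerol = heat gained by toluene + calorimeter.
(135.0)(2.43)(78.4 − T) = [(603.5)(1.7) + 108.8](T − 15.7)
328.05 (78.4 − T) = 1134.75 (T − 15.7)
25719 − 328.05 T = 1134.75 T − 17816
43535 = 1462.80 T
T = 29.76 °C

T_f = 29.8 °C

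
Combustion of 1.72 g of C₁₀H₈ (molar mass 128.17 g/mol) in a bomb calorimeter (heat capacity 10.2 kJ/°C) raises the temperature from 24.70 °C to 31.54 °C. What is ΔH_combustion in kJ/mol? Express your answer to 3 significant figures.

ΔH = -5200 kJ/mol

ΔT = 31.54 − 24.70 = 6.84 °C
q_cal = C_cal × ΔT = 10.2 × 6.84 = 69.768 kJ
n = 1.72 / 128.17 = 0.01342 mol
q_rxn = −q_cal = -69.768 kJ
ΔH = -69.768 / 0.01342 = -5199 kJ/mol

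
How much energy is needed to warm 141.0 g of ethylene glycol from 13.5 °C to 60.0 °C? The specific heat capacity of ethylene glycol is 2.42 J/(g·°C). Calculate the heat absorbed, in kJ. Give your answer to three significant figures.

q = 15.9 kJ

q = m c ΔT = 141.0 × 2.42 × (60.0 − 13.5)
q = 141.0 × 2.42 × 46.5 = 15870 J = 15.9 kJ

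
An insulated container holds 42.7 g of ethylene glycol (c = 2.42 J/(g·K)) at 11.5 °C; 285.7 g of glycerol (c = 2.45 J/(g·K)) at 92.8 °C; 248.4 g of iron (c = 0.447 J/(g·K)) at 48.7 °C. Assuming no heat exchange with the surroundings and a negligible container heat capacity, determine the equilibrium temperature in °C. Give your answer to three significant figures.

T_f = 78.3 °C

Σ mᵢcᵢ(T − Tᵢ) = 0  ⇒  T = Σ mᵢcᵢTᵢ / Σ mᵢcᵢ
Σ mᵢcᵢ = 42.7×2.42 + 285.7×2.45 + 248.4×0.447 = 914.3338
Σ mᵢcᵢTᵢ = 103.334×11.5 + 699.965×92.8 + 111.0348×48.7 = 71552
T = 71552 / 914.3338 = 78.26 °C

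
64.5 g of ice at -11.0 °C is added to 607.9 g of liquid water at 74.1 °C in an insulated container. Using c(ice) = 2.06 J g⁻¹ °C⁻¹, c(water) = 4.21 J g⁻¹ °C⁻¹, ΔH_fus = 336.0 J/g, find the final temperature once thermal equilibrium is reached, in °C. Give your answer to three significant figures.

T_f = 58.8 °C

Heat to bring ice to 0 °C and melt it: q₁ = 64.5×2.06×11.0 + 64.5×336.0 = 23134 J
Heat the water can supply cooling to 0 °C: 607.9×4.21×74.1 = 189641 J > q₁, so all ice melts.
Energy balance: 607.9×4.21×(74.1 − T) = 23134 + 64.5×4.21×(T − 0)
2559.259(74.1 − T) = 23134 + 271.545 T
189641 − 23134 = 2830.804 T
T = 166507 / 2830.804 = 58.82 °C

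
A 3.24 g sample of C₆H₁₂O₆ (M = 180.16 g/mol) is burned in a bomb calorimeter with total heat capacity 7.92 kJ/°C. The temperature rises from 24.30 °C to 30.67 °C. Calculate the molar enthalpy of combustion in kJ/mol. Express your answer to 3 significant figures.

ΔH = -2810 kJ/mol

ΔT = 30.67 − 24.30 = 6.37 °C
q_cal = C_cal × ΔT = 7.92 × 6.37 = 50.4504 kJ
n = 3.24 / 180.16 = 0.01798 mol
q_rxn = −q_cal = -50.4504 kJ
ΔH = -50.4504 / 0.01798 = -2806 kJ/mol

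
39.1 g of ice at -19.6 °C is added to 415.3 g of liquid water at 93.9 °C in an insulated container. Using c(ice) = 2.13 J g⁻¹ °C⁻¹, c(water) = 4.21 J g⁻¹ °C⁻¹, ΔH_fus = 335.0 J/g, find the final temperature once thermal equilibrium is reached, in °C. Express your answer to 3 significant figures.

T_f = 78.1 °C

Heat to bring ice to 0 °C and melt it: q₁ = 39.1×2.13×19.6 + 39.1×335.0 = 14731 J
Heat the water can supply cooling to 0 °C: 415.3×4.21×93.9 = 164176 J > q₁, so all ice melts.
Energy balance: 415.3×4.21×(93.9 − T) = 14731 + 39.1×4.21×(T − 0)
1748.413(93.9 − T) = 14731 + 164.611 T
164176 − 14731 = 1913.024 T
T = 149445 / 1913.024 = 78.12 °C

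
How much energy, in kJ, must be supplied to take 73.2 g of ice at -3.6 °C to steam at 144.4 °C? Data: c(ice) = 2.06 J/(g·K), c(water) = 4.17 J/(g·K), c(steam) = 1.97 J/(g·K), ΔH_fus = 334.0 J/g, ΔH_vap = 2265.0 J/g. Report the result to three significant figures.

q = 228 kJ

q1 (heat ice -3.6→0.0 °C): 73.2 × 2.06 × 3.6 = 543 J
q2 (melt at 0 °C): 73.2 × 334.0 = 24449 J
q3 (heat water 0.0→100.0 °C): 73.2 × 4.17 × 100.0 = 30524 J
q4 (vaporize at 100 °C): 73.2 × 2265.0 = 165798 J
q5 (heat steam 100.0→144.4 °C): 73.2 × 1.97 × 44.4 = 6403 J
Total: 543 + 24449 + 30524 + 165798 + 6403 = 227717 J = 228 kJ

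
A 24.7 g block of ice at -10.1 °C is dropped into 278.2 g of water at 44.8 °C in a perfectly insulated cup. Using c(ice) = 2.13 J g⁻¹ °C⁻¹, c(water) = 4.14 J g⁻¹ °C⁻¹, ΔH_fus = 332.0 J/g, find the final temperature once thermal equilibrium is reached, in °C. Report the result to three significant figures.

Heat to bring ice to 0 °C and melt it: q₁ = 24.7×2.13×10.1 + 24.7×332.0 = 8731.8 J
Heat the water can supply cooling to 0 °C: 278.2×4.14×44.8 = 51598.3 J > q₁, so all ice melts.
Energy balance: 278.2×4.14×(44.8 − T) = 8731.8 + 24.7×4.14×(T − 0)
1151.748(44.8 − T) = 8731.8 + 102.258 T
51598.3 − 8731.8 = 1254.006 T
T = 42866.5 / 1254.006 = 34.18 °C

T_f = 34.2 °C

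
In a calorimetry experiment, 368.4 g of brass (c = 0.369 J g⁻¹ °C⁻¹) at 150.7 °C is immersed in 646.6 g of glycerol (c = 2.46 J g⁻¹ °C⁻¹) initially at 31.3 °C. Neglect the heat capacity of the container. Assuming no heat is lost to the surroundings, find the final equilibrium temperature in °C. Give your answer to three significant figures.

T_f = 40.7 °C

Heat lost by brass = heat gained by glycerol.
(368.4)(0.369)(150.7 − T) = (646.6)(2.46)(T − 31.3)
135.9396 (150.7 − T) = 1590.636 (T − 31.3)
20486 − 135.9396 T = 1590.636 T − 49787
70273 = 1726.5756 T
T = 40.70 °C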